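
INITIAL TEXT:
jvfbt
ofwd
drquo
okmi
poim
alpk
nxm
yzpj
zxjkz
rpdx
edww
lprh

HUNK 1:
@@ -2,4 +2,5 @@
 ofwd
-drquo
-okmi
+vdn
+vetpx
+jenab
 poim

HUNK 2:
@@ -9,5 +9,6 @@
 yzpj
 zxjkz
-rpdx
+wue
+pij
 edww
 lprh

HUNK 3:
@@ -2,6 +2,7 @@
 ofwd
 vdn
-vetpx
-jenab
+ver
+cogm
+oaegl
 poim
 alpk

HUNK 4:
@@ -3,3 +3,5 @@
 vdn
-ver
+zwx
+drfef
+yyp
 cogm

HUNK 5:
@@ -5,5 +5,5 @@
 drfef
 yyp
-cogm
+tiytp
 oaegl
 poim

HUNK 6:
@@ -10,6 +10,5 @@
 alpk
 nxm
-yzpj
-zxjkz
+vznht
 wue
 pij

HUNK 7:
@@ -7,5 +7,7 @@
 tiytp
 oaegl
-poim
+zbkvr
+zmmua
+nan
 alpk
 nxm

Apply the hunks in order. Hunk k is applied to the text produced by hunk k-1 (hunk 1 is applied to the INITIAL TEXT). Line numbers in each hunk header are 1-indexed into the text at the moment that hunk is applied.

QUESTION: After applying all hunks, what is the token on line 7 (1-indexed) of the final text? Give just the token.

Answer: tiytp

Derivation:
Hunk 1: at line 2 remove [drquo,okmi] add [vdn,vetpx,jenab] -> 13 lines: jvfbt ofwd vdn vetpx jenab poim alpk nxm yzpj zxjkz rpdx edww lprh
Hunk 2: at line 9 remove [rpdx] add [wue,pij] -> 14 lines: jvfbt ofwd vdn vetpx jenab poim alpk nxm yzpj zxjkz wue pij edww lprh
Hunk 3: at line 2 remove [vetpx,jenab] add [ver,cogm,oaegl] -> 15 lines: jvfbt ofwd vdn ver cogm oaegl poim alpk nxm yzpj zxjkz wue pij edww lprh
Hunk 4: at line 3 remove [ver] add [zwx,drfef,yyp] -> 17 lines: jvfbt ofwd vdn zwx drfef yyp cogm oaegl poim alpk nxm yzpj zxjkz wue pij edww lprh
Hunk 5: at line 5 remove [cogm] add [tiytp] -> 17 lines: jvfbt ofwd vdn zwx drfef yyp tiytp oaegl poim alpk nxm yzpj zxjkz wue pij edww lprh
Hunk 6: at line 10 remove [yzpj,zxjkz] add [vznht] -> 16 lines: jvfbt ofwd vdn zwx drfef yyp tiytp oaegl poim alpk nxm vznht wue pij edww lprh
Hunk 7: at line 7 remove [poim] add [zbkvr,zmmua,nan] -> 18 lines: jvfbt ofwd vdn zwx drfef yyp tiytp oaegl zbkvr zmmua nan alpk nxm vznht wue pij edww lprh
Final line 7: tiytp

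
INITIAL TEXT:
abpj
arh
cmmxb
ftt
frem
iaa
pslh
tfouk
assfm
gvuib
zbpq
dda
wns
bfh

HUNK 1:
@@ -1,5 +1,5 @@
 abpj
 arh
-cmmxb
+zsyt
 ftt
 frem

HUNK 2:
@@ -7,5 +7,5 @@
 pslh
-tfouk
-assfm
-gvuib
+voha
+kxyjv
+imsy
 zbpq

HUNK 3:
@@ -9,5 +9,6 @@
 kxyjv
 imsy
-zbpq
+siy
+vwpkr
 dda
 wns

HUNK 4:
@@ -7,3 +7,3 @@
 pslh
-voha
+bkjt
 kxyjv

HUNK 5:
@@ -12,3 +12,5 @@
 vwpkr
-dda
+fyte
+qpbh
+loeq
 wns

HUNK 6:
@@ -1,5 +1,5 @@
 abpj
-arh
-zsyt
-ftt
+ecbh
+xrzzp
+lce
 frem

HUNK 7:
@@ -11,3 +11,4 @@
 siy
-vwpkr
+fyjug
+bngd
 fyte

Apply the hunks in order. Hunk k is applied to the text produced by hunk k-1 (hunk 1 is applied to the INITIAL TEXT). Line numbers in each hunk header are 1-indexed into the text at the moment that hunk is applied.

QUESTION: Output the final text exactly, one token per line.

Answer: abpj
ecbh
xrzzp
lce
frem
iaa
pslh
bkjt
kxyjv
imsy
siy
fyjug
bngd
fyte
qpbh
loeq
wns
bfh

Derivation:
Hunk 1: at line 1 remove [cmmxb] add [zsyt] -> 14 lines: abpj arh zsyt ftt frem iaa pslh tfouk assfm gvuib zbpq dda wns bfh
Hunk 2: at line 7 remove [tfouk,assfm,gvuib] add [voha,kxyjv,imsy] -> 14 lines: abpj arh zsyt ftt frem iaa pslh voha kxyjv imsy zbpq dda wns bfh
Hunk 3: at line 9 remove [zbpq] add [siy,vwpkr] -> 15 lines: abpj arh zsyt ftt frem iaa pslh voha kxyjv imsy siy vwpkr dda wns bfh
Hunk 4: at line 7 remove [voha] add [bkjt] -> 15 lines: abpj arh zsyt ftt frem iaa pslh bkjt kxyjv imsy siy vwpkr dda wns bfh
Hunk 5: at line 12 remove [dda] add [fyte,qpbh,loeq] -> 17 lines: abpj arh zsyt ftt frem iaa pslh bkjt kxyjv imsy siy vwpkr fyte qpbh loeq wns bfh
Hunk 6: at line 1 remove [arh,zsyt,ftt] add [ecbh,xrzzp,lce] -> 17 lines: abpj ecbh xrzzp lce frem iaa pslh bkjt kxyjv imsy siy vwpkr fyte qpbh loeq wns bfh
Hunk 7: at line 11 remove [vwpkr] add [fyjug,bngd] -> 18 lines: abpj ecbh xrzzp lce frem iaa pslh bkjt kxyjv imsy siy fyjug bngd fyte qpbh loeq wns bfh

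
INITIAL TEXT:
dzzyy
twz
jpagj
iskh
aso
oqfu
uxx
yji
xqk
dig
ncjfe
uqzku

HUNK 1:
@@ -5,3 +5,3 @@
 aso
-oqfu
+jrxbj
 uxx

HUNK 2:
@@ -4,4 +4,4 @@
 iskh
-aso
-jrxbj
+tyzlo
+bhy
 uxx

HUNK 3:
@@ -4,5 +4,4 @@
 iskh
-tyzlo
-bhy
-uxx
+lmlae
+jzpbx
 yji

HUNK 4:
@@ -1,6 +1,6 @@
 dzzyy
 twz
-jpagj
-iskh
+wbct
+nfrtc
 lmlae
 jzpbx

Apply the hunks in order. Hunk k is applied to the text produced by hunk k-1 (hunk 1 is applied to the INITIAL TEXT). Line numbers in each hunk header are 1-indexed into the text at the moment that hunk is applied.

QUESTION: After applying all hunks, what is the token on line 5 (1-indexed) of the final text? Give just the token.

Answer: lmlae

Derivation:
Hunk 1: at line 5 remove [oqfu] add [jrxbj] -> 12 lines: dzzyy twz jpagj iskh aso jrxbj uxx yji xqk dig ncjfe uqzku
Hunk 2: at line 4 remove [aso,jrxbj] add [tyzlo,bhy] -> 12 lines: dzzyy twz jpagj iskh tyzlo bhy uxx yji xqk dig ncjfe uqzku
Hunk 3: at line 4 remove [tyzlo,bhy,uxx] add [lmlae,jzpbx] -> 11 lines: dzzyy twz jpagj iskh lmlae jzpbx yji xqk dig ncjfe uqzku
Hunk 4: at line 1 remove [jpagj,iskh] add [wbct,nfrtc] -> 11 lines: dzzyy twz wbct nfrtc lmlae jzpbx yji xqk dig ncjfe uqzku
Final line 5: lmlae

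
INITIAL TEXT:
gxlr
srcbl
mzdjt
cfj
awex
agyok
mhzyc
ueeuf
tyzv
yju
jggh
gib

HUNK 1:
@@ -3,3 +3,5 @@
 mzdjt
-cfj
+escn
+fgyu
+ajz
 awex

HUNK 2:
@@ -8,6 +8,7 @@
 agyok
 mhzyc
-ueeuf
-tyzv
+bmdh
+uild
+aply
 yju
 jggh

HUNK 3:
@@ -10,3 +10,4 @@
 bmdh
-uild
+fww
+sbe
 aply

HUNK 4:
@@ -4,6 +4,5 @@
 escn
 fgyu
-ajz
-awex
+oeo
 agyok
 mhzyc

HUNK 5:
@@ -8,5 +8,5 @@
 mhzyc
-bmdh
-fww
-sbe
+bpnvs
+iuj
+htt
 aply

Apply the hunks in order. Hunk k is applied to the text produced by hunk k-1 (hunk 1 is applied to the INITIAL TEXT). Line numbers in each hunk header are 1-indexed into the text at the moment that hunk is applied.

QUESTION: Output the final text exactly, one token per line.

Answer: gxlr
srcbl
mzdjt
escn
fgyu
oeo
agyok
mhzyc
bpnvs
iuj
htt
aply
yju
jggh
gib

Derivation:
Hunk 1: at line 3 remove [cfj] add [escn,fgyu,ajz] -> 14 lines: gxlr srcbl mzdjt escn fgyu ajz awex agyok mhzyc ueeuf tyzv yju jggh gib
Hunk 2: at line 8 remove [ueeuf,tyzv] add [bmdh,uild,aply] -> 15 lines: gxlr srcbl mzdjt escn fgyu ajz awex agyok mhzyc bmdh uild aply yju jggh gib
Hunk 3: at line 10 remove [uild] add [fww,sbe] -> 16 lines: gxlr srcbl mzdjt escn fgyu ajz awex agyok mhzyc bmdh fww sbe aply yju jggh gib
Hunk 4: at line 4 remove [ajz,awex] add [oeo] -> 15 lines: gxlr srcbl mzdjt escn fgyu oeo agyok mhzyc bmdh fww sbe aply yju jggh gib
Hunk 5: at line 8 remove [bmdh,fww,sbe] add [bpnvs,iuj,htt] -> 15 lines: gxlr srcbl mzdjt escn fgyu oeo agyok mhzyc bpnvs iuj htt aply yju jggh gib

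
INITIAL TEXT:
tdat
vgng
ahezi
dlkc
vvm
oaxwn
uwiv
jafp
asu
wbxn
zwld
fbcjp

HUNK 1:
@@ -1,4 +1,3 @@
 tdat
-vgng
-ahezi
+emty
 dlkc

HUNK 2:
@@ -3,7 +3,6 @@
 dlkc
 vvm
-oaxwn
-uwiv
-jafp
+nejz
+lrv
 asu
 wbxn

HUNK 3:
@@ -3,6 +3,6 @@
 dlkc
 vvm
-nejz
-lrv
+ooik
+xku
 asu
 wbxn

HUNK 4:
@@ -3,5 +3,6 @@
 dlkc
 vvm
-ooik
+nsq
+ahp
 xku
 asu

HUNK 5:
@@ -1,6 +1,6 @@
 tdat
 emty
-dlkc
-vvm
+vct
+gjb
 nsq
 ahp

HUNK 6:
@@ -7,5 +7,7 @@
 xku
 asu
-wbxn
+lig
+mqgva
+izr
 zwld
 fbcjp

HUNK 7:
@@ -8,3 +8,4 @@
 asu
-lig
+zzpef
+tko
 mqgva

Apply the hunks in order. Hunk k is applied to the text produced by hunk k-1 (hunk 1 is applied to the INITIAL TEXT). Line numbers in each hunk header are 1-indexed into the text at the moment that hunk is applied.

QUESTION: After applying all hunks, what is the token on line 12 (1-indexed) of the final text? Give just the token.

Answer: izr

Derivation:
Hunk 1: at line 1 remove [vgng,ahezi] add [emty] -> 11 lines: tdat emty dlkc vvm oaxwn uwiv jafp asu wbxn zwld fbcjp
Hunk 2: at line 3 remove [oaxwn,uwiv,jafp] add [nejz,lrv] -> 10 lines: tdat emty dlkc vvm nejz lrv asu wbxn zwld fbcjp
Hunk 3: at line 3 remove [nejz,lrv] add [ooik,xku] -> 10 lines: tdat emty dlkc vvm ooik xku asu wbxn zwld fbcjp
Hunk 4: at line 3 remove [ooik] add [nsq,ahp] -> 11 lines: tdat emty dlkc vvm nsq ahp xku asu wbxn zwld fbcjp
Hunk 5: at line 1 remove [dlkc,vvm] add [vct,gjb] -> 11 lines: tdat emty vct gjb nsq ahp xku asu wbxn zwld fbcjp
Hunk 6: at line 7 remove [wbxn] add [lig,mqgva,izr] -> 13 lines: tdat emty vct gjb nsq ahp xku asu lig mqgva izr zwld fbcjp
Hunk 7: at line 8 remove [lig] add [zzpef,tko] -> 14 lines: tdat emty vct gjb nsq ahp xku asu zzpef tko mqgva izr zwld fbcjp
Final line 12: izr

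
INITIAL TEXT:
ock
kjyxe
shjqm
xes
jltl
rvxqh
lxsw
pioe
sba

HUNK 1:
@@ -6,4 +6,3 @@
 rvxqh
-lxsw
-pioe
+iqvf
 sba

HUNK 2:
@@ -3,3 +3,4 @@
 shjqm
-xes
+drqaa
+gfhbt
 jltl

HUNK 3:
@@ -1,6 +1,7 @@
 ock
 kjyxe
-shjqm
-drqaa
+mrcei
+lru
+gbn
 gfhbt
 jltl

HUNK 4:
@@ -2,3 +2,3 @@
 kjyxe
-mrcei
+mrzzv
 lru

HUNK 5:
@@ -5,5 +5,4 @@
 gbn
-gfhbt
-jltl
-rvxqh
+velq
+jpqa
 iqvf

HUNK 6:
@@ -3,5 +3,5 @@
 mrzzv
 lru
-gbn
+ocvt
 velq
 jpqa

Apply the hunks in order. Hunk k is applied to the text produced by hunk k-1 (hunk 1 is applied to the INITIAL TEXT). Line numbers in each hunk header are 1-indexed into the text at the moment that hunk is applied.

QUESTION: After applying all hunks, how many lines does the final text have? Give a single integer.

Answer: 9

Derivation:
Hunk 1: at line 6 remove [lxsw,pioe] add [iqvf] -> 8 lines: ock kjyxe shjqm xes jltl rvxqh iqvf sba
Hunk 2: at line 3 remove [xes] add [drqaa,gfhbt] -> 9 lines: ock kjyxe shjqm drqaa gfhbt jltl rvxqh iqvf sba
Hunk 3: at line 1 remove [shjqm,drqaa] add [mrcei,lru,gbn] -> 10 lines: ock kjyxe mrcei lru gbn gfhbt jltl rvxqh iqvf sba
Hunk 4: at line 2 remove [mrcei] add [mrzzv] -> 10 lines: ock kjyxe mrzzv lru gbn gfhbt jltl rvxqh iqvf sba
Hunk 5: at line 5 remove [gfhbt,jltl,rvxqh] add [velq,jpqa] -> 9 lines: ock kjyxe mrzzv lru gbn velq jpqa iqvf sba
Hunk 6: at line 3 remove [gbn] add [ocvt] -> 9 lines: ock kjyxe mrzzv lru ocvt velq jpqa iqvf sba
Final line count: 9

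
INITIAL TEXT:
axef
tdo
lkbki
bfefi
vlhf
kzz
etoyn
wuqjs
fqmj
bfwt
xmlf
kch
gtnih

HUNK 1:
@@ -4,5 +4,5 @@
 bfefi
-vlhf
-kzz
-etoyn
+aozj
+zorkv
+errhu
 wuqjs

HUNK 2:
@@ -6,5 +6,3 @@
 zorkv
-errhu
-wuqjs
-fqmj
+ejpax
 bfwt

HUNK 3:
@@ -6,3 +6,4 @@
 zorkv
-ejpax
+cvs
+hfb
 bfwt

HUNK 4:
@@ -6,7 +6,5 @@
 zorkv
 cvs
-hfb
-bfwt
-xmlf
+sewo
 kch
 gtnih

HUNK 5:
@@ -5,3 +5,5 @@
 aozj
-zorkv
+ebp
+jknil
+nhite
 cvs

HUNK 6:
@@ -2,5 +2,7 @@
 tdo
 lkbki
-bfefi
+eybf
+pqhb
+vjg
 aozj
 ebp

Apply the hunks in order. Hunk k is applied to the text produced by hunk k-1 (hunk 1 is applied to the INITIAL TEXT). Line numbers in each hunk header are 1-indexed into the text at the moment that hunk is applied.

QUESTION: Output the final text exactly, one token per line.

Hunk 1: at line 4 remove [vlhf,kzz,etoyn] add [aozj,zorkv,errhu] -> 13 lines: axef tdo lkbki bfefi aozj zorkv errhu wuqjs fqmj bfwt xmlf kch gtnih
Hunk 2: at line 6 remove [errhu,wuqjs,fqmj] add [ejpax] -> 11 lines: axef tdo lkbki bfefi aozj zorkv ejpax bfwt xmlf kch gtnih
Hunk 3: at line 6 remove [ejpax] add [cvs,hfb] -> 12 lines: axef tdo lkbki bfefi aozj zorkv cvs hfb bfwt xmlf kch gtnih
Hunk 4: at line 6 remove [hfb,bfwt,xmlf] add [sewo] -> 10 lines: axef tdo lkbki bfefi aozj zorkv cvs sewo kch gtnih
Hunk 5: at line 5 remove [zorkv] add [ebp,jknil,nhite] -> 12 lines: axef tdo lkbki bfefi aozj ebp jknil nhite cvs sewo kch gtnih
Hunk 6: at line 2 remove [bfefi] add [eybf,pqhb,vjg] -> 14 lines: axef tdo lkbki eybf pqhb vjg aozj ebp jknil nhite cvs sewo kch gtnih

Answer: axef
tdo
lkbki
eybf
pqhb
vjg
aozj
ebp
jknil
nhite
cvs
sewo
kch
gtnih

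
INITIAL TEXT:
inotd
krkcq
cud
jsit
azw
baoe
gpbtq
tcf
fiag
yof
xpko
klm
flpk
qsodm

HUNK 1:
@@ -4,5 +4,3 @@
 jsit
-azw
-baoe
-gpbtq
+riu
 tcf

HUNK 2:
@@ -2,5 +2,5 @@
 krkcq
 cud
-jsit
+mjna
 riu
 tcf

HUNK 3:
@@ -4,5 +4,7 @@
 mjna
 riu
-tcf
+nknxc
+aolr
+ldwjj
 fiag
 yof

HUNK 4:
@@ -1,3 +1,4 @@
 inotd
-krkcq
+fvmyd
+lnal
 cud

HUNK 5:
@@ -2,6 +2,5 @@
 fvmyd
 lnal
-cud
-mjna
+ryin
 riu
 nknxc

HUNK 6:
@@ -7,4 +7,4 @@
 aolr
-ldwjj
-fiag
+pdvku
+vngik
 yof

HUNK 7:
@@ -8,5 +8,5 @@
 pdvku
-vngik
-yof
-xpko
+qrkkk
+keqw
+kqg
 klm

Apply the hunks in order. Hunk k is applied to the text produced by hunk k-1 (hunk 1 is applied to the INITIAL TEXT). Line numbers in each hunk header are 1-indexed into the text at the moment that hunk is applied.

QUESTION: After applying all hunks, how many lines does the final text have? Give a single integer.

Hunk 1: at line 4 remove [azw,baoe,gpbtq] add [riu] -> 12 lines: inotd krkcq cud jsit riu tcf fiag yof xpko klm flpk qsodm
Hunk 2: at line 2 remove [jsit] add [mjna] -> 12 lines: inotd krkcq cud mjna riu tcf fiag yof xpko klm flpk qsodm
Hunk 3: at line 4 remove [tcf] add [nknxc,aolr,ldwjj] -> 14 lines: inotd krkcq cud mjna riu nknxc aolr ldwjj fiag yof xpko klm flpk qsodm
Hunk 4: at line 1 remove [krkcq] add [fvmyd,lnal] -> 15 lines: inotd fvmyd lnal cud mjna riu nknxc aolr ldwjj fiag yof xpko klm flpk qsodm
Hunk 5: at line 2 remove [cud,mjna] add [ryin] -> 14 lines: inotd fvmyd lnal ryin riu nknxc aolr ldwjj fiag yof xpko klm flpk qsodm
Hunk 6: at line 7 remove [ldwjj,fiag] add [pdvku,vngik] -> 14 lines: inotd fvmyd lnal ryin riu nknxc aolr pdvku vngik yof xpko klm flpk qsodm
Hunk 7: at line 8 remove [vngik,yof,xpko] add [qrkkk,keqw,kqg] -> 14 lines: inotd fvmyd lnal ryin riu nknxc aolr pdvku qrkkk keqw kqg klm flpk qsodm
Final line count: 14

Answer: 14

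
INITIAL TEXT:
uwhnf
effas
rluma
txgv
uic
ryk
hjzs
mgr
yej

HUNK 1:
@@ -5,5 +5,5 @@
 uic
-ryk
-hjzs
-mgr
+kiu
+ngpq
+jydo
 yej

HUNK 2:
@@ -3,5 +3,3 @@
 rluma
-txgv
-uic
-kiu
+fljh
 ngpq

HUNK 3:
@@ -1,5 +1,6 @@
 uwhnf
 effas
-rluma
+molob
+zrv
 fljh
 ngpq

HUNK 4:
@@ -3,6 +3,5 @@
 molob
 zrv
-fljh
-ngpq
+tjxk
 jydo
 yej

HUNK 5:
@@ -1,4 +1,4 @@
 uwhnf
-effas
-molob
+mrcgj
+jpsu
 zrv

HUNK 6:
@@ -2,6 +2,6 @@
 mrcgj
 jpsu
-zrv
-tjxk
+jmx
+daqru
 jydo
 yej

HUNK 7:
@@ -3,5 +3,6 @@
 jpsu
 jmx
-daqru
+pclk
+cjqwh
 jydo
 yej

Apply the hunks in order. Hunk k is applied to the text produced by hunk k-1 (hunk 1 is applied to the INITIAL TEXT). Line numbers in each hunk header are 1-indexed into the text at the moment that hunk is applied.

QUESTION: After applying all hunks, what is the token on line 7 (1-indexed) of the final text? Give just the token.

Hunk 1: at line 5 remove [ryk,hjzs,mgr] add [kiu,ngpq,jydo] -> 9 lines: uwhnf effas rluma txgv uic kiu ngpq jydo yej
Hunk 2: at line 3 remove [txgv,uic,kiu] add [fljh] -> 7 lines: uwhnf effas rluma fljh ngpq jydo yej
Hunk 3: at line 1 remove [rluma] add [molob,zrv] -> 8 lines: uwhnf effas molob zrv fljh ngpq jydo yej
Hunk 4: at line 3 remove [fljh,ngpq] add [tjxk] -> 7 lines: uwhnf effas molob zrv tjxk jydo yej
Hunk 5: at line 1 remove [effas,molob] add [mrcgj,jpsu] -> 7 lines: uwhnf mrcgj jpsu zrv tjxk jydo yej
Hunk 6: at line 2 remove [zrv,tjxk] add [jmx,daqru] -> 7 lines: uwhnf mrcgj jpsu jmx daqru jydo yej
Hunk 7: at line 3 remove [daqru] add [pclk,cjqwh] -> 8 lines: uwhnf mrcgj jpsu jmx pclk cjqwh jydo yej
Final line 7: jydo

Answer: jydo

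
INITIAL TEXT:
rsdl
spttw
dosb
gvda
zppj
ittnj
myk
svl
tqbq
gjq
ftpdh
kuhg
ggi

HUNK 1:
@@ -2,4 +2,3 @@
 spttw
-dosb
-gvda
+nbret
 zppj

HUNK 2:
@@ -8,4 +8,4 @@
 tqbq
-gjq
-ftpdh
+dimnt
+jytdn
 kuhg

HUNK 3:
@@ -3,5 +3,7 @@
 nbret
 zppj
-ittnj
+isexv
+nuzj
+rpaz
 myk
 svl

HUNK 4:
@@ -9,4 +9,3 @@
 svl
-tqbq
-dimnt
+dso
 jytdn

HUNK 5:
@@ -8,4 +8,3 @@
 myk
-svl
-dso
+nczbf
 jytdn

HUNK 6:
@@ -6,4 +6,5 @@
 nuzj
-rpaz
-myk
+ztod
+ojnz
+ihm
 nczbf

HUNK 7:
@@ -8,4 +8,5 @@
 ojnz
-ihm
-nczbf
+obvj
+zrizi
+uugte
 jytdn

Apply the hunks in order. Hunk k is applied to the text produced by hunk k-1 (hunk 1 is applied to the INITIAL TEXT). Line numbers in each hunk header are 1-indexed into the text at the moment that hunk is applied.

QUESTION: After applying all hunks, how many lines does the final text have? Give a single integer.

Hunk 1: at line 2 remove [dosb,gvda] add [nbret] -> 12 lines: rsdl spttw nbret zppj ittnj myk svl tqbq gjq ftpdh kuhg ggi
Hunk 2: at line 8 remove [gjq,ftpdh] add [dimnt,jytdn] -> 12 lines: rsdl spttw nbret zppj ittnj myk svl tqbq dimnt jytdn kuhg ggi
Hunk 3: at line 3 remove [ittnj] add [isexv,nuzj,rpaz] -> 14 lines: rsdl spttw nbret zppj isexv nuzj rpaz myk svl tqbq dimnt jytdn kuhg ggi
Hunk 4: at line 9 remove [tqbq,dimnt] add [dso] -> 13 lines: rsdl spttw nbret zppj isexv nuzj rpaz myk svl dso jytdn kuhg ggi
Hunk 5: at line 8 remove [svl,dso] add [nczbf] -> 12 lines: rsdl spttw nbret zppj isexv nuzj rpaz myk nczbf jytdn kuhg ggi
Hunk 6: at line 6 remove [rpaz,myk] add [ztod,ojnz,ihm] -> 13 lines: rsdl spttw nbret zppj isexv nuzj ztod ojnz ihm nczbf jytdn kuhg ggi
Hunk 7: at line 8 remove [ihm,nczbf] add [obvj,zrizi,uugte] -> 14 lines: rsdl spttw nbret zppj isexv nuzj ztod ojnz obvj zrizi uugte jytdn kuhg ggi
Final line count: 14

Answer: 14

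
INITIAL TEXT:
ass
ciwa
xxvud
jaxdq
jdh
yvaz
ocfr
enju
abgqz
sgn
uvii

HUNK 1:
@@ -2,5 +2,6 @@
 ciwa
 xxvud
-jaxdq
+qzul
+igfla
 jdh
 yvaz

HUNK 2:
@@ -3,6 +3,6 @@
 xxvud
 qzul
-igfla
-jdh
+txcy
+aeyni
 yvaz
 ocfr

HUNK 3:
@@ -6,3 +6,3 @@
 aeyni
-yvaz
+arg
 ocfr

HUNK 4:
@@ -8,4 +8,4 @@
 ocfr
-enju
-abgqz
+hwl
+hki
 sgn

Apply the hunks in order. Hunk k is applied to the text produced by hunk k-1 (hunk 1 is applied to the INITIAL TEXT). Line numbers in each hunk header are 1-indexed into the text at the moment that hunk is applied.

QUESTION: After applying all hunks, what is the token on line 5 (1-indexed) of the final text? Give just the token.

Answer: txcy

Derivation:
Hunk 1: at line 2 remove [jaxdq] add [qzul,igfla] -> 12 lines: ass ciwa xxvud qzul igfla jdh yvaz ocfr enju abgqz sgn uvii
Hunk 2: at line 3 remove [igfla,jdh] add [txcy,aeyni] -> 12 lines: ass ciwa xxvud qzul txcy aeyni yvaz ocfr enju abgqz sgn uvii
Hunk 3: at line 6 remove [yvaz] add [arg] -> 12 lines: ass ciwa xxvud qzul txcy aeyni arg ocfr enju abgqz sgn uvii
Hunk 4: at line 8 remove [enju,abgqz] add [hwl,hki] -> 12 lines: ass ciwa xxvud qzul txcy aeyni arg ocfr hwl hki sgn uvii
Final line 5: txcy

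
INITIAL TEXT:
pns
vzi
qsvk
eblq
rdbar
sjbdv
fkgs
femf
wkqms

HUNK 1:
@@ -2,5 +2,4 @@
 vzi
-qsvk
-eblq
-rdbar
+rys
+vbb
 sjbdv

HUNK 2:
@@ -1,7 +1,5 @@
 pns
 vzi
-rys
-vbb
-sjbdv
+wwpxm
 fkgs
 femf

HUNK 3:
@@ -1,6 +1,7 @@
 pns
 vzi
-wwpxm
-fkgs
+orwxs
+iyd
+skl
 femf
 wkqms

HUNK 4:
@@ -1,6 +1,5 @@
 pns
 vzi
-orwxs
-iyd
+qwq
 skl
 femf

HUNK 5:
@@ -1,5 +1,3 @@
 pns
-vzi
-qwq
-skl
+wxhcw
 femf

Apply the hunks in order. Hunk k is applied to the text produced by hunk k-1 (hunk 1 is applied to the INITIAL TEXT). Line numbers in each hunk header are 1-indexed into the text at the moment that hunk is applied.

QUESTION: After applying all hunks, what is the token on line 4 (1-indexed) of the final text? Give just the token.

Answer: wkqms

Derivation:
Hunk 1: at line 2 remove [qsvk,eblq,rdbar] add [rys,vbb] -> 8 lines: pns vzi rys vbb sjbdv fkgs femf wkqms
Hunk 2: at line 1 remove [rys,vbb,sjbdv] add [wwpxm] -> 6 lines: pns vzi wwpxm fkgs femf wkqms
Hunk 3: at line 1 remove [wwpxm,fkgs] add [orwxs,iyd,skl] -> 7 lines: pns vzi orwxs iyd skl femf wkqms
Hunk 4: at line 1 remove [orwxs,iyd] add [qwq] -> 6 lines: pns vzi qwq skl femf wkqms
Hunk 5: at line 1 remove [vzi,qwq,skl] add [wxhcw] -> 4 lines: pns wxhcw femf wkqms
Final line 4: wkqms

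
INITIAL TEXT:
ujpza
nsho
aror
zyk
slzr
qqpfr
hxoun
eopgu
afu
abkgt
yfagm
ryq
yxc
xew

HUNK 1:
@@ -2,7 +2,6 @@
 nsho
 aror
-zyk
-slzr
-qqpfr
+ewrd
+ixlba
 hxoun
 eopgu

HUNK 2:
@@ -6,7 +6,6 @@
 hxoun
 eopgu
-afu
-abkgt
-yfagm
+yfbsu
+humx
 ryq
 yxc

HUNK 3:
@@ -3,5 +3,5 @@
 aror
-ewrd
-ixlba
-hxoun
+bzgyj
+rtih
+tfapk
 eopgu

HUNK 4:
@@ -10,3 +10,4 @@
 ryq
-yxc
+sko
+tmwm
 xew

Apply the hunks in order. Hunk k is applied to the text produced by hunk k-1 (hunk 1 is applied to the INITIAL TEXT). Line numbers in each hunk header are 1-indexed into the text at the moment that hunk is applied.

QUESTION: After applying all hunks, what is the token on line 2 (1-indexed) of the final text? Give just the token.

Hunk 1: at line 2 remove [zyk,slzr,qqpfr] add [ewrd,ixlba] -> 13 lines: ujpza nsho aror ewrd ixlba hxoun eopgu afu abkgt yfagm ryq yxc xew
Hunk 2: at line 6 remove [afu,abkgt,yfagm] add [yfbsu,humx] -> 12 lines: ujpza nsho aror ewrd ixlba hxoun eopgu yfbsu humx ryq yxc xew
Hunk 3: at line 3 remove [ewrd,ixlba,hxoun] add [bzgyj,rtih,tfapk] -> 12 lines: ujpza nsho aror bzgyj rtih tfapk eopgu yfbsu humx ryq yxc xew
Hunk 4: at line 10 remove [yxc] add [sko,tmwm] -> 13 lines: ujpza nsho aror bzgyj rtih tfapk eopgu yfbsu humx ryq sko tmwm xew
Final line 2: nsho

Answer: nsho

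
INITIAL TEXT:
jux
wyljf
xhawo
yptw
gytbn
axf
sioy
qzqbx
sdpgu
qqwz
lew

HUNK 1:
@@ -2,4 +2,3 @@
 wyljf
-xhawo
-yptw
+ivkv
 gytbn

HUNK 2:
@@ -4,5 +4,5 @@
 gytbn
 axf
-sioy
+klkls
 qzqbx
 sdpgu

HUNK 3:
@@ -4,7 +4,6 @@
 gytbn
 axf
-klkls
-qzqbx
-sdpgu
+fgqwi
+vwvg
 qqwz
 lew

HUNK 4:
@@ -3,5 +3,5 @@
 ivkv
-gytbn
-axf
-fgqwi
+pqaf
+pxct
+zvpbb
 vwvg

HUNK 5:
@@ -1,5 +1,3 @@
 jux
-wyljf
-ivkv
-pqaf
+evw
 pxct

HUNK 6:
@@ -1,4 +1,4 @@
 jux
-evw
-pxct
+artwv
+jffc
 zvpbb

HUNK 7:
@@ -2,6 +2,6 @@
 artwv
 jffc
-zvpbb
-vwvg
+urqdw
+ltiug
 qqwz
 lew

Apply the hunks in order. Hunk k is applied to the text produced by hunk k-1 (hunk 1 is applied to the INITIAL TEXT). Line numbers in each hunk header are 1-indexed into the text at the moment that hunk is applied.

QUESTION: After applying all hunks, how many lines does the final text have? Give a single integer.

Answer: 7

Derivation:
Hunk 1: at line 2 remove [xhawo,yptw] add [ivkv] -> 10 lines: jux wyljf ivkv gytbn axf sioy qzqbx sdpgu qqwz lew
Hunk 2: at line 4 remove [sioy] add [klkls] -> 10 lines: jux wyljf ivkv gytbn axf klkls qzqbx sdpgu qqwz lew
Hunk 3: at line 4 remove [klkls,qzqbx,sdpgu] add [fgqwi,vwvg] -> 9 lines: jux wyljf ivkv gytbn axf fgqwi vwvg qqwz lew
Hunk 4: at line 3 remove [gytbn,axf,fgqwi] add [pqaf,pxct,zvpbb] -> 9 lines: jux wyljf ivkv pqaf pxct zvpbb vwvg qqwz lew
Hunk 5: at line 1 remove [wyljf,ivkv,pqaf] add [evw] -> 7 lines: jux evw pxct zvpbb vwvg qqwz lew
Hunk 6: at line 1 remove [evw,pxct] add [artwv,jffc] -> 7 lines: jux artwv jffc zvpbb vwvg qqwz lew
Hunk 7: at line 2 remove [zvpbb,vwvg] add [urqdw,ltiug] -> 7 lines: jux artwv jffc urqdw ltiug qqwz lew
Final line count: 7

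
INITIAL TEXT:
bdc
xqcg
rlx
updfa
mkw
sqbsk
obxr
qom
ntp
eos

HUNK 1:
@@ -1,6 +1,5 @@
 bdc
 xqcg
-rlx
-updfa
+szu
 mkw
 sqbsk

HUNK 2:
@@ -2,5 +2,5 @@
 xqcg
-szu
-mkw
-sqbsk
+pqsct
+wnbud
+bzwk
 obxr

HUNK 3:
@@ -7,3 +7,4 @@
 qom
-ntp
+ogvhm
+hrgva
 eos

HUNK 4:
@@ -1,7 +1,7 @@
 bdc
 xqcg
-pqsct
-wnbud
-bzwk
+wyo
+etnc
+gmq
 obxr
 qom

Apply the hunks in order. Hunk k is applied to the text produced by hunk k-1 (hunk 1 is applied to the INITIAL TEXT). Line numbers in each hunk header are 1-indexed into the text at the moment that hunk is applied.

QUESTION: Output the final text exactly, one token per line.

Hunk 1: at line 1 remove [rlx,updfa] add [szu] -> 9 lines: bdc xqcg szu mkw sqbsk obxr qom ntp eos
Hunk 2: at line 2 remove [szu,mkw,sqbsk] add [pqsct,wnbud,bzwk] -> 9 lines: bdc xqcg pqsct wnbud bzwk obxr qom ntp eos
Hunk 3: at line 7 remove [ntp] add [ogvhm,hrgva] -> 10 lines: bdc xqcg pqsct wnbud bzwk obxr qom ogvhm hrgva eos
Hunk 4: at line 1 remove [pqsct,wnbud,bzwk] add [wyo,etnc,gmq] -> 10 lines: bdc xqcg wyo etnc gmq obxr qom ogvhm hrgva eos

Answer: bdc
xqcg
wyo
etnc
gmq
obxr
qom
ogvhm
hrgva
eos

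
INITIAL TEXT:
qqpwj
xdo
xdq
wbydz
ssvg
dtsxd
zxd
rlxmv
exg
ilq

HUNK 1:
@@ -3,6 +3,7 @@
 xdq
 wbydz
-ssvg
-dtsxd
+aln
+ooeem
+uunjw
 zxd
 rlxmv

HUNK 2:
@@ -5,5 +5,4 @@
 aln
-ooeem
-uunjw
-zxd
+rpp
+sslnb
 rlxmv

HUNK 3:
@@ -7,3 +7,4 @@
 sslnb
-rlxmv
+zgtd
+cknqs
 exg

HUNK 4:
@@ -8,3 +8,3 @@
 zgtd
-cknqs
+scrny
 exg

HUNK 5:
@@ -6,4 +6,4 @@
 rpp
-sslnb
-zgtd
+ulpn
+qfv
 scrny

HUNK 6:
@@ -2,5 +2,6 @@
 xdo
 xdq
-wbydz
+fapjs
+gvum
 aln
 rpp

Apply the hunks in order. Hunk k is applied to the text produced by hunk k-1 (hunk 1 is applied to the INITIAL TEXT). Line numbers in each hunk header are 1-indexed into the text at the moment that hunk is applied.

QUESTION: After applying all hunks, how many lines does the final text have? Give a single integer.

Answer: 12

Derivation:
Hunk 1: at line 3 remove [ssvg,dtsxd] add [aln,ooeem,uunjw] -> 11 lines: qqpwj xdo xdq wbydz aln ooeem uunjw zxd rlxmv exg ilq
Hunk 2: at line 5 remove [ooeem,uunjw,zxd] add [rpp,sslnb] -> 10 lines: qqpwj xdo xdq wbydz aln rpp sslnb rlxmv exg ilq
Hunk 3: at line 7 remove [rlxmv] add [zgtd,cknqs] -> 11 lines: qqpwj xdo xdq wbydz aln rpp sslnb zgtd cknqs exg ilq
Hunk 4: at line 8 remove [cknqs] add [scrny] -> 11 lines: qqpwj xdo xdq wbydz aln rpp sslnb zgtd scrny exg ilq
Hunk 5: at line 6 remove [sslnb,zgtd] add [ulpn,qfv] -> 11 lines: qqpwj xdo xdq wbydz aln rpp ulpn qfv scrny exg ilq
Hunk 6: at line 2 remove [wbydz] add [fapjs,gvum] -> 12 lines: qqpwj xdo xdq fapjs gvum aln rpp ulpn qfv scrny exg ilq
Final line count: 12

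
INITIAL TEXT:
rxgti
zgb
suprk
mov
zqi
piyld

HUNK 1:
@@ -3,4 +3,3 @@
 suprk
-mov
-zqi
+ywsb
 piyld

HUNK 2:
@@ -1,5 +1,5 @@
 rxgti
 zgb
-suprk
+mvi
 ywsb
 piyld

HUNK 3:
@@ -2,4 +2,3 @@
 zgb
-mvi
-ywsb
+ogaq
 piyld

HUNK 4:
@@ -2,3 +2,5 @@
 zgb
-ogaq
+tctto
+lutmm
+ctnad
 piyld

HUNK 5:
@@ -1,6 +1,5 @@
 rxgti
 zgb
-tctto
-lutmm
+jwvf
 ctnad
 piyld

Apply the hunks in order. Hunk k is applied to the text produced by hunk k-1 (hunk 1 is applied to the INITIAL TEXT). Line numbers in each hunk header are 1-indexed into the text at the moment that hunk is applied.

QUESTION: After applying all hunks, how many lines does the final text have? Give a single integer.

Hunk 1: at line 3 remove [mov,zqi] add [ywsb] -> 5 lines: rxgti zgb suprk ywsb piyld
Hunk 2: at line 1 remove [suprk] add [mvi] -> 5 lines: rxgti zgb mvi ywsb piyld
Hunk 3: at line 2 remove [mvi,ywsb] add [ogaq] -> 4 lines: rxgti zgb ogaq piyld
Hunk 4: at line 2 remove [ogaq] add [tctto,lutmm,ctnad] -> 6 lines: rxgti zgb tctto lutmm ctnad piyld
Hunk 5: at line 1 remove [tctto,lutmm] add [jwvf] -> 5 lines: rxgti zgb jwvf ctnad piyld
Final line count: 5

Answer: 5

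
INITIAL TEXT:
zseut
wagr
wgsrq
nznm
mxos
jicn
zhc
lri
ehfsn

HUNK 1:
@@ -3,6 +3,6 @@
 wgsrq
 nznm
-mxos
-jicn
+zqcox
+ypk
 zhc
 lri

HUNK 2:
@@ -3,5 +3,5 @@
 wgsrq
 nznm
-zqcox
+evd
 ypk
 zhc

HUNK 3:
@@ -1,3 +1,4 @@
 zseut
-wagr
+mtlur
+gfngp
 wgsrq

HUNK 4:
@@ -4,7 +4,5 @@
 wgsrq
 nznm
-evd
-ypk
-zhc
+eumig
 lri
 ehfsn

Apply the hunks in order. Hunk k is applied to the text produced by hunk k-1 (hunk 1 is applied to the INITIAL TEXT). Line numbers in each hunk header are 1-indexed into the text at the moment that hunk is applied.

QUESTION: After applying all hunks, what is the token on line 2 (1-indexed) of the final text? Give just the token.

Answer: mtlur

Derivation:
Hunk 1: at line 3 remove [mxos,jicn] add [zqcox,ypk] -> 9 lines: zseut wagr wgsrq nznm zqcox ypk zhc lri ehfsn
Hunk 2: at line 3 remove [zqcox] add [evd] -> 9 lines: zseut wagr wgsrq nznm evd ypk zhc lri ehfsn
Hunk 3: at line 1 remove [wagr] add [mtlur,gfngp] -> 10 lines: zseut mtlur gfngp wgsrq nznm evd ypk zhc lri ehfsn
Hunk 4: at line 4 remove [evd,ypk,zhc] add [eumig] -> 8 lines: zseut mtlur gfngp wgsrq nznm eumig lri ehfsn
Final line 2: mtlur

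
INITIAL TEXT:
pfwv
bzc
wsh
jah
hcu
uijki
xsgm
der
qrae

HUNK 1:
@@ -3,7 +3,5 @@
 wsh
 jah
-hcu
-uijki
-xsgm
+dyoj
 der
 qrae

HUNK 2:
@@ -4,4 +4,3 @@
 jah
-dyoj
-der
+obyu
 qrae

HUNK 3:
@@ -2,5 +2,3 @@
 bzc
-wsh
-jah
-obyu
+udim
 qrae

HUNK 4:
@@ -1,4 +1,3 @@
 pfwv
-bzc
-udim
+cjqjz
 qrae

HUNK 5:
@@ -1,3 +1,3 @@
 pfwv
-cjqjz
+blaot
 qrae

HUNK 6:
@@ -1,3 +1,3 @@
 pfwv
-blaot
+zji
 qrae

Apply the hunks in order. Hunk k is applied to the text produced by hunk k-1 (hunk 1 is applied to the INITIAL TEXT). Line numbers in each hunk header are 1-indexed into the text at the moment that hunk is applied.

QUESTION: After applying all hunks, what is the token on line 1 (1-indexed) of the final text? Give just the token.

Hunk 1: at line 3 remove [hcu,uijki,xsgm] add [dyoj] -> 7 lines: pfwv bzc wsh jah dyoj der qrae
Hunk 2: at line 4 remove [dyoj,der] add [obyu] -> 6 lines: pfwv bzc wsh jah obyu qrae
Hunk 3: at line 2 remove [wsh,jah,obyu] add [udim] -> 4 lines: pfwv bzc udim qrae
Hunk 4: at line 1 remove [bzc,udim] add [cjqjz] -> 3 lines: pfwv cjqjz qrae
Hunk 5: at line 1 remove [cjqjz] add [blaot] -> 3 lines: pfwv blaot qrae
Hunk 6: at line 1 remove [blaot] add [zji] -> 3 lines: pfwv zji qrae
Final line 1: pfwv

Answer: pfwv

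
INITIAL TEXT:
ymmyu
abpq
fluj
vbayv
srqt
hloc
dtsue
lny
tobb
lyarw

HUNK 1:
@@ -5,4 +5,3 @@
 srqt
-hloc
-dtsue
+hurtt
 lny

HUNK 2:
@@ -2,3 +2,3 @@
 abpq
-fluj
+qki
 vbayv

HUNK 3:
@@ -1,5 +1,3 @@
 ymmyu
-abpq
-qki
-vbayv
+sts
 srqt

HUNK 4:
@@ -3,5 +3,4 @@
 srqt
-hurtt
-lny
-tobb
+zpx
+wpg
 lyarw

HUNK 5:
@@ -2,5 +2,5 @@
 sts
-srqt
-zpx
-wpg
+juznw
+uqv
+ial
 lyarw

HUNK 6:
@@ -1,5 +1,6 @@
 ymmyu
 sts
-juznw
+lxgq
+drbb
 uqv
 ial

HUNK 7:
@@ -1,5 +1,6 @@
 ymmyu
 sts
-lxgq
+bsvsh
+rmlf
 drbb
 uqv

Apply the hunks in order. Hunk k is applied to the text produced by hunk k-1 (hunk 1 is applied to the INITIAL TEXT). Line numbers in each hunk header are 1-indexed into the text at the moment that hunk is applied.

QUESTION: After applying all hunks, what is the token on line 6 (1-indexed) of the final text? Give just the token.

Answer: uqv

Derivation:
Hunk 1: at line 5 remove [hloc,dtsue] add [hurtt] -> 9 lines: ymmyu abpq fluj vbayv srqt hurtt lny tobb lyarw
Hunk 2: at line 2 remove [fluj] add [qki] -> 9 lines: ymmyu abpq qki vbayv srqt hurtt lny tobb lyarw
Hunk 3: at line 1 remove [abpq,qki,vbayv] add [sts] -> 7 lines: ymmyu sts srqt hurtt lny tobb lyarw
Hunk 4: at line 3 remove [hurtt,lny,tobb] add [zpx,wpg] -> 6 lines: ymmyu sts srqt zpx wpg lyarw
Hunk 5: at line 2 remove [srqt,zpx,wpg] add [juznw,uqv,ial] -> 6 lines: ymmyu sts juznw uqv ial lyarw
Hunk 6: at line 1 remove [juznw] add [lxgq,drbb] -> 7 lines: ymmyu sts lxgq drbb uqv ial lyarw
Hunk 7: at line 1 remove [lxgq] add [bsvsh,rmlf] -> 8 lines: ymmyu sts bsvsh rmlf drbb uqv ial lyarw
Final line 6: uqv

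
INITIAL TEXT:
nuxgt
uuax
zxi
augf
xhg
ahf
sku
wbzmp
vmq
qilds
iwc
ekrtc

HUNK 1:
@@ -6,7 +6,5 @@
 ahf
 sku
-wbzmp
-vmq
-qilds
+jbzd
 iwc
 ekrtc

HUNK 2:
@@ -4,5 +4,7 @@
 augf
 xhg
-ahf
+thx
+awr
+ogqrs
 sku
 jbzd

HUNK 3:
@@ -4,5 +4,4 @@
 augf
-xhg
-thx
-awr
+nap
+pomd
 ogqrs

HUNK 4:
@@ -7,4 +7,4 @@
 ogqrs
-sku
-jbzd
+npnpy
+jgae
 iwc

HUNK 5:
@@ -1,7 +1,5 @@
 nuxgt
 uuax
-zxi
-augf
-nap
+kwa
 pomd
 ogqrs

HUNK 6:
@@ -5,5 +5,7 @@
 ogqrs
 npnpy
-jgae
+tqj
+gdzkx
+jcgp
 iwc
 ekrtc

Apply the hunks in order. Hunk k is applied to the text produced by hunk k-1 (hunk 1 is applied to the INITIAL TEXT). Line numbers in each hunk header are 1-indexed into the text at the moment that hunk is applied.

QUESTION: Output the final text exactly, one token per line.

Hunk 1: at line 6 remove [wbzmp,vmq,qilds] add [jbzd] -> 10 lines: nuxgt uuax zxi augf xhg ahf sku jbzd iwc ekrtc
Hunk 2: at line 4 remove [ahf] add [thx,awr,ogqrs] -> 12 lines: nuxgt uuax zxi augf xhg thx awr ogqrs sku jbzd iwc ekrtc
Hunk 3: at line 4 remove [xhg,thx,awr] add [nap,pomd] -> 11 lines: nuxgt uuax zxi augf nap pomd ogqrs sku jbzd iwc ekrtc
Hunk 4: at line 7 remove [sku,jbzd] add [npnpy,jgae] -> 11 lines: nuxgt uuax zxi augf nap pomd ogqrs npnpy jgae iwc ekrtc
Hunk 5: at line 1 remove [zxi,augf,nap] add [kwa] -> 9 lines: nuxgt uuax kwa pomd ogqrs npnpy jgae iwc ekrtc
Hunk 6: at line 5 remove [jgae] add [tqj,gdzkx,jcgp] -> 11 lines: nuxgt uuax kwa pomd ogqrs npnpy tqj gdzkx jcgp iwc ekrtc

Answer: nuxgt
uuax
kwa
pomd
ogqrs
npnpy
tqj
gdzkx
jcgp
iwc
ekrtc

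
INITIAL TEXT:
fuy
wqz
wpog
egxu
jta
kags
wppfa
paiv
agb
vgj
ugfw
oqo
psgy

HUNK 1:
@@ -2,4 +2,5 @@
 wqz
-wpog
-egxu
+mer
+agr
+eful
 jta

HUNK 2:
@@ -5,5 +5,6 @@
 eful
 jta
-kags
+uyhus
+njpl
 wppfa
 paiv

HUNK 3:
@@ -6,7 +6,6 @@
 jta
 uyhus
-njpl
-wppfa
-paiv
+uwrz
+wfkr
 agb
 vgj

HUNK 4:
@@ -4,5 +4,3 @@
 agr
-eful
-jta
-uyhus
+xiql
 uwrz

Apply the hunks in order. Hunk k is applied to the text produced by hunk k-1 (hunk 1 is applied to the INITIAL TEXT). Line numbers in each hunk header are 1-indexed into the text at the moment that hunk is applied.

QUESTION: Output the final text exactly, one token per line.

Hunk 1: at line 2 remove [wpog,egxu] add [mer,agr,eful] -> 14 lines: fuy wqz mer agr eful jta kags wppfa paiv agb vgj ugfw oqo psgy
Hunk 2: at line 5 remove [kags] add [uyhus,njpl] -> 15 lines: fuy wqz mer agr eful jta uyhus njpl wppfa paiv agb vgj ugfw oqo psgy
Hunk 3: at line 6 remove [njpl,wppfa,paiv] add [uwrz,wfkr] -> 14 lines: fuy wqz mer agr eful jta uyhus uwrz wfkr agb vgj ugfw oqo psgy
Hunk 4: at line 4 remove [eful,jta,uyhus] add [xiql] -> 12 lines: fuy wqz mer agr xiql uwrz wfkr agb vgj ugfw oqo psgy

Answer: fuy
wqz
mer
agr
xiql
uwrz
wfkr
agb
vgj
ugfw
oqo
psgy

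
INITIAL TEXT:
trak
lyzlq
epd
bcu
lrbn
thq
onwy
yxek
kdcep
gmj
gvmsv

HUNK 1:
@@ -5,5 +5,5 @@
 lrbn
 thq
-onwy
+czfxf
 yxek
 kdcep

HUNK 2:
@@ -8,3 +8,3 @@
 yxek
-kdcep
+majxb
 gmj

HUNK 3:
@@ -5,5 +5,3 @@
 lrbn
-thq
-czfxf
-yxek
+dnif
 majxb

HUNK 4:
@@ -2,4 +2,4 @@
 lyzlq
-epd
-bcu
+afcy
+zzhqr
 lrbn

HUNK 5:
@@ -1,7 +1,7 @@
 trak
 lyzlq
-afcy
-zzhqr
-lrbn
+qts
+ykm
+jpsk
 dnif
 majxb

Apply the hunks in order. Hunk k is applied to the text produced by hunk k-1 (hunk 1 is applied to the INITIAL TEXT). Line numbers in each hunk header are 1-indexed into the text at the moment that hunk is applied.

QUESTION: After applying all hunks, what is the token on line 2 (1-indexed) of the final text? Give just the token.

Answer: lyzlq

Derivation:
Hunk 1: at line 5 remove [onwy] add [czfxf] -> 11 lines: trak lyzlq epd bcu lrbn thq czfxf yxek kdcep gmj gvmsv
Hunk 2: at line 8 remove [kdcep] add [majxb] -> 11 lines: trak lyzlq epd bcu lrbn thq czfxf yxek majxb gmj gvmsv
Hunk 3: at line 5 remove [thq,czfxf,yxek] add [dnif] -> 9 lines: trak lyzlq epd bcu lrbn dnif majxb gmj gvmsv
Hunk 4: at line 2 remove [epd,bcu] add [afcy,zzhqr] -> 9 lines: trak lyzlq afcy zzhqr lrbn dnif majxb gmj gvmsv
Hunk 5: at line 1 remove [afcy,zzhqr,lrbn] add [qts,ykm,jpsk] -> 9 lines: trak lyzlq qts ykm jpsk dnif majxb gmj gvmsv
Final line 2: lyzlq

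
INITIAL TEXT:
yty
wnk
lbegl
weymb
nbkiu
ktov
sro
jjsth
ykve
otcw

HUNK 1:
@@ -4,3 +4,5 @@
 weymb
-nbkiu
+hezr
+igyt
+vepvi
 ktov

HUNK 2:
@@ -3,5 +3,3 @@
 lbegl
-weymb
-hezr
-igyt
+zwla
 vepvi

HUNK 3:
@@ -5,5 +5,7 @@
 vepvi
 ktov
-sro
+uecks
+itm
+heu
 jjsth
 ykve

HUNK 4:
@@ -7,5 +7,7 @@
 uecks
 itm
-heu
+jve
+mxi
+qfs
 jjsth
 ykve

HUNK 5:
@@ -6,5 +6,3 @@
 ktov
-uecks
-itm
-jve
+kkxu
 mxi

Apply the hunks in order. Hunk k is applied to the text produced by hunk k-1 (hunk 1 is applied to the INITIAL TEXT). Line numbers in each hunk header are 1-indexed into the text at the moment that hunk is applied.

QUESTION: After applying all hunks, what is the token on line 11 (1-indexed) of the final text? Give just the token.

Hunk 1: at line 4 remove [nbkiu] add [hezr,igyt,vepvi] -> 12 lines: yty wnk lbegl weymb hezr igyt vepvi ktov sro jjsth ykve otcw
Hunk 2: at line 3 remove [weymb,hezr,igyt] add [zwla] -> 10 lines: yty wnk lbegl zwla vepvi ktov sro jjsth ykve otcw
Hunk 3: at line 5 remove [sro] add [uecks,itm,heu] -> 12 lines: yty wnk lbegl zwla vepvi ktov uecks itm heu jjsth ykve otcw
Hunk 4: at line 7 remove [heu] add [jve,mxi,qfs] -> 14 lines: yty wnk lbegl zwla vepvi ktov uecks itm jve mxi qfs jjsth ykve otcw
Hunk 5: at line 6 remove [uecks,itm,jve] add [kkxu] -> 12 lines: yty wnk lbegl zwla vepvi ktov kkxu mxi qfs jjsth ykve otcw
Final line 11: ykve

Answer: ykve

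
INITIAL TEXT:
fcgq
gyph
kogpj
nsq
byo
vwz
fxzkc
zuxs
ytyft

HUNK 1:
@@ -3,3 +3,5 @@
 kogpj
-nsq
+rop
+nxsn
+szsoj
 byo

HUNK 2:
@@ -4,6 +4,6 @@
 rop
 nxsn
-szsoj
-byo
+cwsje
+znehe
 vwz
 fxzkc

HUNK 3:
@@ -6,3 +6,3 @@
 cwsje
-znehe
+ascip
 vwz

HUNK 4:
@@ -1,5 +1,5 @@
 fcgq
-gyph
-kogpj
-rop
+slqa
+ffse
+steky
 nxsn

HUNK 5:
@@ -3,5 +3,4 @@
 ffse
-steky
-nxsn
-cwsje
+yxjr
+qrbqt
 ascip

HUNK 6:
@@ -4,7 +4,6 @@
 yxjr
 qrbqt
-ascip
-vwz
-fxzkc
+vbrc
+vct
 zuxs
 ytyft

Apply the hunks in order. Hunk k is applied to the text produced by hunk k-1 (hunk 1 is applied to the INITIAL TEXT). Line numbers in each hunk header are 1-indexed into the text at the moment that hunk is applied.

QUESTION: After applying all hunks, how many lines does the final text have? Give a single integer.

Answer: 9

Derivation:
Hunk 1: at line 3 remove [nsq] add [rop,nxsn,szsoj] -> 11 lines: fcgq gyph kogpj rop nxsn szsoj byo vwz fxzkc zuxs ytyft
Hunk 2: at line 4 remove [szsoj,byo] add [cwsje,znehe] -> 11 lines: fcgq gyph kogpj rop nxsn cwsje znehe vwz fxzkc zuxs ytyft
Hunk 3: at line 6 remove [znehe] add [ascip] -> 11 lines: fcgq gyph kogpj rop nxsn cwsje ascip vwz fxzkc zuxs ytyft
Hunk 4: at line 1 remove [gyph,kogpj,rop] add [slqa,ffse,steky] -> 11 lines: fcgq slqa ffse steky nxsn cwsje ascip vwz fxzkc zuxs ytyft
Hunk 5: at line 3 remove [steky,nxsn,cwsje] add [yxjr,qrbqt] -> 10 lines: fcgq slqa ffse yxjr qrbqt ascip vwz fxzkc zuxs ytyft
Hunk 6: at line 4 remove [ascip,vwz,fxzkc] add [vbrc,vct] -> 9 lines: fcgq slqa ffse yxjr qrbqt vbrc vct zuxs ytyft
Final line count: 9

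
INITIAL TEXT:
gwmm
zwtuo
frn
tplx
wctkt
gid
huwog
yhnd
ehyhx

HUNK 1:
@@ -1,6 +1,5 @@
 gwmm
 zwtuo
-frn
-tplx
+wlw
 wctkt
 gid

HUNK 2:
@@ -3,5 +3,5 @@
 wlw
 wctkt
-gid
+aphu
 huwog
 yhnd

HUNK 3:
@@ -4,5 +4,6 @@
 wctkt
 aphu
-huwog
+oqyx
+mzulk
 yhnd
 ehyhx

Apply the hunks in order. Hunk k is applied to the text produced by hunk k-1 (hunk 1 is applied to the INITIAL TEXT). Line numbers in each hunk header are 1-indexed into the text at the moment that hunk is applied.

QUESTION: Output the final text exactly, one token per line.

Answer: gwmm
zwtuo
wlw
wctkt
aphu
oqyx
mzulk
yhnd
ehyhx

Derivation:
Hunk 1: at line 1 remove [frn,tplx] add [wlw] -> 8 lines: gwmm zwtuo wlw wctkt gid huwog yhnd ehyhx
Hunk 2: at line 3 remove [gid] add [aphu] -> 8 lines: gwmm zwtuo wlw wctkt aphu huwog yhnd ehyhx
Hunk 3: at line 4 remove [huwog] add [oqyx,mzulk] -> 9 lines: gwmm zwtuo wlw wctkt aphu oqyx mzulk yhnd ehyhx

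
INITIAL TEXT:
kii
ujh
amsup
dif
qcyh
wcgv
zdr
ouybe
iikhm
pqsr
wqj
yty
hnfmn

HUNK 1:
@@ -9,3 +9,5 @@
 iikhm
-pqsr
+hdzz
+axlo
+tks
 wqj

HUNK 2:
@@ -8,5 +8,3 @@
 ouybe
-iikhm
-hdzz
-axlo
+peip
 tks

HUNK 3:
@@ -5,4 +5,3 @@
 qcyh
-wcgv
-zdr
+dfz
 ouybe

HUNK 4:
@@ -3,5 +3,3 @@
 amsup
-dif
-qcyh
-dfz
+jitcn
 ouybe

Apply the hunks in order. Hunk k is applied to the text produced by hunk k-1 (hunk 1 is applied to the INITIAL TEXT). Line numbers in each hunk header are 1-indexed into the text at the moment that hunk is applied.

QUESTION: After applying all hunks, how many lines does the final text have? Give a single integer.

Answer: 10

Derivation:
Hunk 1: at line 9 remove [pqsr] add [hdzz,axlo,tks] -> 15 lines: kii ujh amsup dif qcyh wcgv zdr ouybe iikhm hdzz axlo tks wqj yty hnfmn
Hunk 2: at line 8 remove [iikhm,hdzz,axlo] add [peip] -> 13 lines: kii ujh amsup dif qcyh wcgv zdr ouybe peip tks wqj yty hnfmn
Hunk 3: at line 5 remove [wcgv,zdr] add [dfz] -> 12 lines: kii ujh amsup dif qcyh dfz ouybe peip tks wqj yty hnfmn
Hunk 4: at line 3 remove [dif,qcyh,dfz] add [jitcn] -> 10 lines: kii ujh amsup jitcn ouybe peip tks wqj yty hnfmn
Final line count: 10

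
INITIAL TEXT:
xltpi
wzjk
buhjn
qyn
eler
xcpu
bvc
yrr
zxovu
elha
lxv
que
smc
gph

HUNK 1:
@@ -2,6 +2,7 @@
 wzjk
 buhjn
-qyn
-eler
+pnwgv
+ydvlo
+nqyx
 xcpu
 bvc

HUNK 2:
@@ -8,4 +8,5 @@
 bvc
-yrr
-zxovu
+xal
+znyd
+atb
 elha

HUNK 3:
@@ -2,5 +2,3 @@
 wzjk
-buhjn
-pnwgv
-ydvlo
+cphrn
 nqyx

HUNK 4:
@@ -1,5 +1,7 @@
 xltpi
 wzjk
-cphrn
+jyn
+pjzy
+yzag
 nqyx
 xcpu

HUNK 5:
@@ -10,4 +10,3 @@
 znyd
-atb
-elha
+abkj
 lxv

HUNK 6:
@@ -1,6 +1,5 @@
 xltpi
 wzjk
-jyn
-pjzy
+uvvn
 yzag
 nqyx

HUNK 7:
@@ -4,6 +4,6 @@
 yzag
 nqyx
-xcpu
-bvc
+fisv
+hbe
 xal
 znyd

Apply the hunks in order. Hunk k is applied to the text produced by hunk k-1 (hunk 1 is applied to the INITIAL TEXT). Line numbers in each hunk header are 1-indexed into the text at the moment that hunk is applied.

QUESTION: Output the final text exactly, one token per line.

Answer: xltpi
wzjk
uvvn
yzag
nqyx
fisv
hbe
xal
znyd
abkj
lxv
que
smc
gph

Derivation:
Hunk 1: at line 2 remove [qyn,eler] add [pnwgv,ydvlo,nqyx] -> 15 lines: xltpi wzjk buhjn pnwgv ydvlo nqyx xcpu bvc yrr zxovu elha lxv que smc gph
Hunk 2: at line 8 remove [yrr,zxovu] add [xal,znyd,atb] -> 16 lines: xltpi wzjk buhjn pnwgv ydvlo nqyx xcpu bvc xal znyd atb elha lxv que smc gph
Hunk 3: at line 2 remove [buhjn,pnwgv,ydvlo] add [cphrn] -> 14 lines: xltpi wzjk cphrn nqyx xcpu bvc xal znyd atb elha lxv que smc gph
Hunk 4: at line 1 remove [cphrn] add [jyn,pjzy,yzag] -> 16 lines: xltpi wzjk jyn pjzy yzag nqyx xcpu bvc xal znyd atb elha lxv que smc gph
Hunk 5: at line 10 remove [atb,elha] add [abkj] -> 15 lines: xltpi wzjk jyn pjzy yzag nqyx xcpu bvc xal znyd abkj lxv que smc gph
Hunk 6: at line 1 remove [jyn,pjzy] add [uvvn] -> 14 lines: xltpi wzjk uvvn yzag nqyx xcpu bvc xal znyd abkj lxv que smc gph
Hunk 7: at line 4 remove [xcpu,bvc] add [fisv,hbe] -> 14 lines: xltpi wzjk uvvn yzag nqyx fisv hbe xal znyd abkj lxv que smc gph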